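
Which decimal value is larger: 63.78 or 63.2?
63.78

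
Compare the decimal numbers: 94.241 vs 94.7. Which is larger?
94.7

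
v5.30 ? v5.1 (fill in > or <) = >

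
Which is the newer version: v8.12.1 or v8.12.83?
v8.12.83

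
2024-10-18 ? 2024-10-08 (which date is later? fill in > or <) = >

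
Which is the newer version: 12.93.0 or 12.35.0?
12.93.0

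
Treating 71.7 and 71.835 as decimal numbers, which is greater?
71.835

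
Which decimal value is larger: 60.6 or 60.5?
60.6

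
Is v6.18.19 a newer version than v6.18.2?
Yes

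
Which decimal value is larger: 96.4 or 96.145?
96.4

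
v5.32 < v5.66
True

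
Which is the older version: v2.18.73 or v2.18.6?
v2.18.6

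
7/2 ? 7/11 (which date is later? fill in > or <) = <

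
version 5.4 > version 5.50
False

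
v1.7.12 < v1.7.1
False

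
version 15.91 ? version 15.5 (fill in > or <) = >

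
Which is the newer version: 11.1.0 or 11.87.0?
11.87.0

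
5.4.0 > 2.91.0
True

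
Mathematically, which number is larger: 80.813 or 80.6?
80.813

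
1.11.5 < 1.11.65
True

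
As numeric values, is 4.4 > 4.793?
False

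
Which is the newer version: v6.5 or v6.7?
v6.7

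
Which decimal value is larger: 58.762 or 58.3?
58.762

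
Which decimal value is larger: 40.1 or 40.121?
40.121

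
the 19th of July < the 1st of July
False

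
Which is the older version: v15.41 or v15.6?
v15.6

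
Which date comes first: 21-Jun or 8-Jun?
8-Jun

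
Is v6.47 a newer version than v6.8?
Yes. Version numbers are compared segment by segment as integers, not as decimals: minor version 47 > 8, so v6.47 > v6.8 (even though the decimal 6.47 < 6.8).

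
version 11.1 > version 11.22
False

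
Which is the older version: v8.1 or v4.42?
v4.42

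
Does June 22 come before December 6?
Yes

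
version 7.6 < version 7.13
True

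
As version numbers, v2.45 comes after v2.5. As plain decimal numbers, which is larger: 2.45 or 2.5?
2.5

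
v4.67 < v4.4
False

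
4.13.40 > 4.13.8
True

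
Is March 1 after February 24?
Yes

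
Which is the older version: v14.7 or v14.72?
v14.7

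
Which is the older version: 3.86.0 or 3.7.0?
3.7.0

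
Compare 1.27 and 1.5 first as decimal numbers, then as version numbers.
As decimals: 1.27 < 1.5. As versions: v1.27 > v1.5 (minor version 27 > 5).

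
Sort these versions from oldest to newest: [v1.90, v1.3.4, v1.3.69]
[v1.3.4, v1.3.69, v1.90]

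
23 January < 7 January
False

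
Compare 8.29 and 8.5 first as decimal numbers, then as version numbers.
As decimals: 8.29 < 8.5. As versions: v8.29 > v8.5 (minor version 29 > 5).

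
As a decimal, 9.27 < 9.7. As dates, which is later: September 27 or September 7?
September 27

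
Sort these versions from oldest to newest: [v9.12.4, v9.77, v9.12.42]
[v9.12.4, v9.12.42, v9.77]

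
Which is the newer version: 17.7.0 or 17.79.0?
17.79.0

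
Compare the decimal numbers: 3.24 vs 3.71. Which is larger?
3.71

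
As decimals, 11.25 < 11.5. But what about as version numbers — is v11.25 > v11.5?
True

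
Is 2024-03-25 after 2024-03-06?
Yes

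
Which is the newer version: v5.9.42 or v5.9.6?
v5.9.42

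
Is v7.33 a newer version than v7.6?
Yes. Version numbers are compared segment by segment as integers, not as decimals: minor version 33 > 6, so v7.33 > v7.6 (even though the decimal 7.33 < 7.6).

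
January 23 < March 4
True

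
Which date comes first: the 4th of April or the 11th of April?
the 4th of April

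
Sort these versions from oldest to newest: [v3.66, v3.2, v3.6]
[v3.2, v3.6, v3.66]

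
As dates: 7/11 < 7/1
False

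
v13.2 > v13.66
False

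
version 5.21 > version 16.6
False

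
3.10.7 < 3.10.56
True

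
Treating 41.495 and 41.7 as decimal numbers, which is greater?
41.7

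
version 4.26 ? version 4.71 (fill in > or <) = <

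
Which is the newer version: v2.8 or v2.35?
v2.35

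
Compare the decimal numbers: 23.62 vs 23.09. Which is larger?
23.62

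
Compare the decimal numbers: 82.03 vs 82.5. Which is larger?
82.5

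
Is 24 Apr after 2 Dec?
No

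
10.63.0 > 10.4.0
True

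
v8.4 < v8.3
False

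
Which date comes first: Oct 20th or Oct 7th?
Oct 7th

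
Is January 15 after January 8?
Yes. Day 15 comes after day 8 in January — this is a date comparison, not a decimal one (the decimal 1.15 would be smaller than 1.8).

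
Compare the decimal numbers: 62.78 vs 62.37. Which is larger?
62.78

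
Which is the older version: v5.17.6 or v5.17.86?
v5.17.6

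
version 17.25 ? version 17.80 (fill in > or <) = <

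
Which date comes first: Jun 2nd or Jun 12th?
Jun 2nd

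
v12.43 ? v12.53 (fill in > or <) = <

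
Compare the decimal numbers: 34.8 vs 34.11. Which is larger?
34.8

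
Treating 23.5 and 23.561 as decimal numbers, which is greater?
23.561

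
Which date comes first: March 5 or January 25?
January 25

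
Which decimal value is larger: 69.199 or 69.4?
69.4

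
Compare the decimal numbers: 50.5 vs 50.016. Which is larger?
50.5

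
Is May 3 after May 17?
No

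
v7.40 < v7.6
False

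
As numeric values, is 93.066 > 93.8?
False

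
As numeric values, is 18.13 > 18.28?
False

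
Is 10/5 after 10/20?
No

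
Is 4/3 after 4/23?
No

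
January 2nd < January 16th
True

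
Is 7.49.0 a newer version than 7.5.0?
Yes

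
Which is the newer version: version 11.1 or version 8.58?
version 11.1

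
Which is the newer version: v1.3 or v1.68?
v1.68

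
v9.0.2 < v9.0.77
True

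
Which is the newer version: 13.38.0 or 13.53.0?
13.53.0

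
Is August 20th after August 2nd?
Yes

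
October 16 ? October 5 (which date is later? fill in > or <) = >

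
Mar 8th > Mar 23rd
False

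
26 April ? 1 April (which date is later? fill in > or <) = >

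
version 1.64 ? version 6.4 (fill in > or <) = <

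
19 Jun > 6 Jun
True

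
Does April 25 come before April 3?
No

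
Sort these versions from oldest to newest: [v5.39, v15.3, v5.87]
[v5.39, v5.87, v15.3]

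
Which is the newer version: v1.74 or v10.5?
v10.5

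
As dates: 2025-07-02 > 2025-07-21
False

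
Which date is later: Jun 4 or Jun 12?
Jun 12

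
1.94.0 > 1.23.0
True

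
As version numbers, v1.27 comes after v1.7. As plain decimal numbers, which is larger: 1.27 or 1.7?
1.7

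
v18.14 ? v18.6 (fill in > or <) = >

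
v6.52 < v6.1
False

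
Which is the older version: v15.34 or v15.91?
v15.34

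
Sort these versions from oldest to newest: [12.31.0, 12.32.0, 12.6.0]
[12.6.0, 12.31.0, 12.32.0]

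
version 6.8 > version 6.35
False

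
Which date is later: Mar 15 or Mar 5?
Mar 15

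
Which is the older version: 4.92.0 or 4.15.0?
4.15.0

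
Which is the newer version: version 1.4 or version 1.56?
version 1.56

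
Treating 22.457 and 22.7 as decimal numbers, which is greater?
22.7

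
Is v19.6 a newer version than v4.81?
Yes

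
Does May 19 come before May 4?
No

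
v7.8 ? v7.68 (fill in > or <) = <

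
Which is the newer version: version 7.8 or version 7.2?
version 7.8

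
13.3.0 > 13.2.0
True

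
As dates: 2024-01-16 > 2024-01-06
True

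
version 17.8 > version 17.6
True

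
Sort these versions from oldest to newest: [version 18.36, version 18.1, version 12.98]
[version 12.98, version 18.1, version 18.36]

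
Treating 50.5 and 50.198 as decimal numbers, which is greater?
50.5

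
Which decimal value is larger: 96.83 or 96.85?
96.85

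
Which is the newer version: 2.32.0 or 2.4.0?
2.32.0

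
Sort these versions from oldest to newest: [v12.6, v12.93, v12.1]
[v12.1, v12.6, v12.93]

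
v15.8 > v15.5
True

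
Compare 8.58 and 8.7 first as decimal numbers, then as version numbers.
As decimals: 8.58 < 8.7. As versions: v8.58 > v8.7 (minor version 58 > 7).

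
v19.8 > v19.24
False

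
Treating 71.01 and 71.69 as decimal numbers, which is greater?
71.69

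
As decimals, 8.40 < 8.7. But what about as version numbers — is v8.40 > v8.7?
True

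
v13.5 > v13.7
False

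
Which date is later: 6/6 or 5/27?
6/6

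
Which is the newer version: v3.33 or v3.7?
v3.33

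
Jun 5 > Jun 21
False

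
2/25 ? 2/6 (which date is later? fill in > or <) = >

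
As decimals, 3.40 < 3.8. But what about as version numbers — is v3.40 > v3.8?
True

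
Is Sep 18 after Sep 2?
Yes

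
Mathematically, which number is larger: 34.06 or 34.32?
34.32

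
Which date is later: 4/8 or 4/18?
4/18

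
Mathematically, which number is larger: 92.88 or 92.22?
92.88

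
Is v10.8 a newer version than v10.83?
No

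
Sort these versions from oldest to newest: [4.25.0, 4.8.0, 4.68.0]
[4.8.0, 4.25.0, 4.68.0]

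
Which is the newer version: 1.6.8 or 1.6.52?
1.6.52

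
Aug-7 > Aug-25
False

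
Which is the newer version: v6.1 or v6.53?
v6.53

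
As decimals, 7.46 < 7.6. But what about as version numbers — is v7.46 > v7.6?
True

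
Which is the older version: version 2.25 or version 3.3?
version 2.25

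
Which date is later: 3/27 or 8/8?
8/8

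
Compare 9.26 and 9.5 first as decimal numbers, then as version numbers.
As decimals: 9.26 < 9.5. As versions: v9.26 > v9.5 (minor version 26 > 5).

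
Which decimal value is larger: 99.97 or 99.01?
99.97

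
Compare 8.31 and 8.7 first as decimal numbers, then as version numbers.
As decimals: 8.31 < 8.7. As versions: v8.31 > v8.7 (minor version 31 > 7).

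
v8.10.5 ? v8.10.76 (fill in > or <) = <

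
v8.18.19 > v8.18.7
True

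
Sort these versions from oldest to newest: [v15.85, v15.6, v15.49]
[v15.6, v15.49, v15.85]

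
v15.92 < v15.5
False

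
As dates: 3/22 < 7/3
True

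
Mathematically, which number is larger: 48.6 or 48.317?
48.6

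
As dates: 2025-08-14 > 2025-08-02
True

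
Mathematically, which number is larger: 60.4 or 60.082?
60.4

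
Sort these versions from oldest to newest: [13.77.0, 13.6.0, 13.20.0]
[13.6.0, 13.20.0, 13.77.0]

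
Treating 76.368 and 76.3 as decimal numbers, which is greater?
76.368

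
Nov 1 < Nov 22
True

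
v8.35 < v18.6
True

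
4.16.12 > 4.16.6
True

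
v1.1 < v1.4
True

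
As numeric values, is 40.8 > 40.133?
True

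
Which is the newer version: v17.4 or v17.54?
v17.54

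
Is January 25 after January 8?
Yes. Day 25 comes after day 8 in January — this is a date comparison, not a decimal one (the decimal 1.25 would be smaller than 1.8).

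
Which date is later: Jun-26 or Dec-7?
Dec-7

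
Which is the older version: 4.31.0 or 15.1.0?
4.31.0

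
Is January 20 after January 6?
Yes. Day 20 comes after day 6 in January — this is a date comparison, not a decimal one (the decimal 1.20 would be smaller than 1.6).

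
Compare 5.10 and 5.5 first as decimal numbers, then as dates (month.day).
As decimals: 5.10 < 5.5. As dates: 5/10 is later than 5/5 (day 10 > day 5).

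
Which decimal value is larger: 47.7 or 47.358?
47.7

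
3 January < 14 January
True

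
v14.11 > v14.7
True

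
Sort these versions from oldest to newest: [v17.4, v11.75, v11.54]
[v11.54, v11.75, v17.4]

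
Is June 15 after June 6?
Yes. Day 15 comes after day 6 in June — this is a date comparison, not a decimal one (the decimal 6.15 would be smaller than 6.6).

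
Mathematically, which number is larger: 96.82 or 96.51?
96.82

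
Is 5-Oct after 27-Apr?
Yes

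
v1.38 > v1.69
False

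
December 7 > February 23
True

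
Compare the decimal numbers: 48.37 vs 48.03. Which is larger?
48.37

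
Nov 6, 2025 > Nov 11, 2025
False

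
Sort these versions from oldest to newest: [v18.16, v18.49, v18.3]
[v18.3, v18.16, v18.49]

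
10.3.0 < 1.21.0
False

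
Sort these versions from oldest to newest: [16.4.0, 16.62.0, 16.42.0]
[16.4.0, 16.42.0, 16.62.0]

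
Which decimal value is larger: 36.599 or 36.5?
36.599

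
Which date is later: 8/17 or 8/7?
8/17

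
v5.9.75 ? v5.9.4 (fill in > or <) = >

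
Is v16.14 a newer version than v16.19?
No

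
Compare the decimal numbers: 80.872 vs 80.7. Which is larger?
80.872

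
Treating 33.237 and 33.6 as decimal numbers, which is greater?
33.6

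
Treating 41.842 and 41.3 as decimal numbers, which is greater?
41.842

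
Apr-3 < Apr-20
True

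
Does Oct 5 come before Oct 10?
Yes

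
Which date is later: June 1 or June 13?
June 13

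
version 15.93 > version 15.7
True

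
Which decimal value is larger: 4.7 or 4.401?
4.7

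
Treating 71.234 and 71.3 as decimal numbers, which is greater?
71.3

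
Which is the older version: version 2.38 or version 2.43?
version 2.38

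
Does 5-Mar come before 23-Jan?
No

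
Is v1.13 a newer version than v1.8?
Yes. Version numbers are compared segment by segment as integers, not as decimals: minor version 13 > 8, so v1.13 > v1.8 (even though the decimal 1.13 < 1.8).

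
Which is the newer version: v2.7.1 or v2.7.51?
v2.7.51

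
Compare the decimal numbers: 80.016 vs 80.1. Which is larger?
80.1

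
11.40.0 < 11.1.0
False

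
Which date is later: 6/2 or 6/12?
6/12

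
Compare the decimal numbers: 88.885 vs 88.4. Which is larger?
88.885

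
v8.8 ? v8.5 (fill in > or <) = >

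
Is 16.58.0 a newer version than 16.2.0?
Yes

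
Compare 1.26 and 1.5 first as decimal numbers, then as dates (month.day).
As decimals: 1.26 < 1.5. As dates: 1/26 is later than 1/5 (day 26 > day 5).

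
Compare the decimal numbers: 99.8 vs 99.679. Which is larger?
99.8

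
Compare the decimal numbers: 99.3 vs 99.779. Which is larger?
99.779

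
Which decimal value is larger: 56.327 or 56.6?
56.6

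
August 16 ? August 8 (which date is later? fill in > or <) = >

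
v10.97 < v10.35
False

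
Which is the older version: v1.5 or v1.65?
v1.5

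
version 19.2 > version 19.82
False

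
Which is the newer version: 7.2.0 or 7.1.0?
7.2.0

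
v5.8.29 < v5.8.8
False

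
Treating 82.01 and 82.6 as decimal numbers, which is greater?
82.6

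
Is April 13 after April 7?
Yes. Day 13 comes after day 7 in April — this is a date comparison, not a decimal one (the decimal 4.13 would be smaller than 4.7).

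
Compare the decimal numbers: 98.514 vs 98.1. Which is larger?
98.514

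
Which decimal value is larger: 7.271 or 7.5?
7.5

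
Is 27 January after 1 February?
No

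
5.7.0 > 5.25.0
False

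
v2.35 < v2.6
False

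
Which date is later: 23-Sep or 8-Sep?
23-Sep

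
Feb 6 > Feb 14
False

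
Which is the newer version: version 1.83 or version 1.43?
version 1.83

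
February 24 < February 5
False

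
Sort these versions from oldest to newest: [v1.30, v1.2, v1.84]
[v1.2, v1.30, v1.84]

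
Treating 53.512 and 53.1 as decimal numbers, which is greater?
53.512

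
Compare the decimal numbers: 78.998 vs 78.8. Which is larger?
78.998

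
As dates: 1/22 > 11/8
False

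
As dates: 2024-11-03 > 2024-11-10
False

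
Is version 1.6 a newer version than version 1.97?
No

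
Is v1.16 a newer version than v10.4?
No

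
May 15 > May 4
True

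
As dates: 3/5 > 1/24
True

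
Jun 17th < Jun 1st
False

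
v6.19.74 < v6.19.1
False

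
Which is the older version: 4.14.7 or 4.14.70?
4.14.7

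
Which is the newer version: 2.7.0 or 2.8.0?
2.8.0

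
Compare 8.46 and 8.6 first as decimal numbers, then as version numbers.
As decimals: 8.46 < 8.6. As versions: v8.46 > v8.6 (minor version 46 > 6).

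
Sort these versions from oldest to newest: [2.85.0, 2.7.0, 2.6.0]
[2.6.0, 2.7.0, 2.85.0]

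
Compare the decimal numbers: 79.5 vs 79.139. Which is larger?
79.5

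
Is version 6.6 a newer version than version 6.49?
No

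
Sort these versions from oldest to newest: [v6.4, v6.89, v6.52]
[v6.4, v6.52, v6.89]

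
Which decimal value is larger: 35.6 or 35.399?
35.6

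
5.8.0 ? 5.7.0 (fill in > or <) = >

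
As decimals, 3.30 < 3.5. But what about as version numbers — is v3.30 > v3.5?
True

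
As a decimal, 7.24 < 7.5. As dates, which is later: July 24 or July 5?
July 24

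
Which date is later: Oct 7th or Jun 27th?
Oct 7th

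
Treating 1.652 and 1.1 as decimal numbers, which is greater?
1.652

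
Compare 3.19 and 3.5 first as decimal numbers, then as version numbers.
As decimals: 3.19 < 3.5. As versions: v3.19 > v3.5 (minor version 19 > 5).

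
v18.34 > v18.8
True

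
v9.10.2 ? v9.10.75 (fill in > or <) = <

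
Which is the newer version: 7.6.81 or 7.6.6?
7.6.81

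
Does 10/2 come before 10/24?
Yes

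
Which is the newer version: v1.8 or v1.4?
v1.8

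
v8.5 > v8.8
False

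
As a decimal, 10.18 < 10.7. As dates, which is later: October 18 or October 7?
October 18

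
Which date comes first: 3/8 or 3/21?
3/8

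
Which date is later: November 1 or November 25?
November 25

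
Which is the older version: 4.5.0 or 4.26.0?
4.5.0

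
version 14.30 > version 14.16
True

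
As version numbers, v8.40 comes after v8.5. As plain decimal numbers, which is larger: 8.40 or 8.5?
8.5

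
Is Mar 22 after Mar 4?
Yes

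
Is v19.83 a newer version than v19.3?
Yes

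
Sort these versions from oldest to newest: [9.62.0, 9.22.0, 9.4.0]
[9.4.0, 9.22.0, 9.62.0]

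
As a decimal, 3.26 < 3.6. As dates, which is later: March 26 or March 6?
March 26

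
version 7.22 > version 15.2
False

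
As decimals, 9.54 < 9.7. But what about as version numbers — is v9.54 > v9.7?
True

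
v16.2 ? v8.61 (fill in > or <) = >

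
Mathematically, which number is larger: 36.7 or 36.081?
36.7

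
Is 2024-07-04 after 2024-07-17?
No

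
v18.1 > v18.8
False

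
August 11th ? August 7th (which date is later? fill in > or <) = >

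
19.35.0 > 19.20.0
True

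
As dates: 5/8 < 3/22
False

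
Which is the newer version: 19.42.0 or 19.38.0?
19.42.0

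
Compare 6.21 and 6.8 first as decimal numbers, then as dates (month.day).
As decimals: 6.21 < 6.8. As dates: 6/21 is later than 6/8 (day 21 > day 8).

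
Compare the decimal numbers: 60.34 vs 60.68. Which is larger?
60.68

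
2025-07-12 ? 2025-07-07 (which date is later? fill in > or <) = >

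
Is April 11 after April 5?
Yes. Day 11 comes after day 5 in April — this is a date comparison, not a decimal one (the decimal 4.11 would be smaller than 4.5).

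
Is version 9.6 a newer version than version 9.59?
No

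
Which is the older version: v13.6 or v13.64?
v13.6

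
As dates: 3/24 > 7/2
False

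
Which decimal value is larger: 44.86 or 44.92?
44.92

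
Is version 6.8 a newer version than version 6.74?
No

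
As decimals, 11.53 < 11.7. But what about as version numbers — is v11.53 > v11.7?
True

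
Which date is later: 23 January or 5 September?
5 September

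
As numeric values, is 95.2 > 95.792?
False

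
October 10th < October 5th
False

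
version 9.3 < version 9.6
True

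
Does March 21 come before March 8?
No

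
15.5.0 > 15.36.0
False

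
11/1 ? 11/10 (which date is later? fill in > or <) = <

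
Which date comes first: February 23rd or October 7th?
February 23rd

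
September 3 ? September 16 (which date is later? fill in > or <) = <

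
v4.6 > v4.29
False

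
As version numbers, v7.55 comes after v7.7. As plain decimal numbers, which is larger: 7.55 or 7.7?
7.7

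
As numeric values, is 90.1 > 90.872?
False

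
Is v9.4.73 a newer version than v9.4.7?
Yes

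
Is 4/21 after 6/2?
No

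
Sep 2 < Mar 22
False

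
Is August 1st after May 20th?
Yes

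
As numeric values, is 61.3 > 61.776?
False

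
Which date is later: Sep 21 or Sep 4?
Sep 21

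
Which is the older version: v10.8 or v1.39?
v1.39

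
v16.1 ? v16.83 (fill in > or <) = <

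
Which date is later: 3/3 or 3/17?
3/17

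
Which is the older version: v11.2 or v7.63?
v7.63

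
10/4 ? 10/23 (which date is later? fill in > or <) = <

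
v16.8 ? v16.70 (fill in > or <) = <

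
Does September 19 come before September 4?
No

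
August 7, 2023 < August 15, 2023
True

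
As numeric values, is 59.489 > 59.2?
True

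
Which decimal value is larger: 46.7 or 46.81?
46.81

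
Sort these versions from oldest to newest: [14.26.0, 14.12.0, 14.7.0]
[14.7.0, 14.12.0, 14.26.0]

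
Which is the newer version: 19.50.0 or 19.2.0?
19.50.0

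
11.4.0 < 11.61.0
True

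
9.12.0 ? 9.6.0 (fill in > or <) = >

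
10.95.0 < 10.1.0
False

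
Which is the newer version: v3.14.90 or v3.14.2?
v3.14.90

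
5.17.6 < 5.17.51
True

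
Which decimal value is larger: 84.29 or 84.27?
84.29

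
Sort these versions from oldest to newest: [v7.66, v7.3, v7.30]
[v7.3, v7.30, v7.66]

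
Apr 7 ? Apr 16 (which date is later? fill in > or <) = <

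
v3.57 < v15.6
True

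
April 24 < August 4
True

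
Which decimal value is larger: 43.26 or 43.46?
43.46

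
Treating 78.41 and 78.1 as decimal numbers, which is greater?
78.41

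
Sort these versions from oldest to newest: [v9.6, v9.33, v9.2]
[v9.2, v9.6, v9.33]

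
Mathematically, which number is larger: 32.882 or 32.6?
32.882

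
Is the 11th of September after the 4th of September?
Yes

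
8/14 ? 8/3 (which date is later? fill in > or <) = >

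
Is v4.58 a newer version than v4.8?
Yes. Version numbers are compared segment by segment as integers, not as decimals: minor version 58 > 8, so v4.58 > v4.8 (even though the decimal 4.58 < 4.8).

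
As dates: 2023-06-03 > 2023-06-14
False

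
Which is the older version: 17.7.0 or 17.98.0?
17.7.0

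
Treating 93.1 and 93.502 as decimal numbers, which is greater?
93.502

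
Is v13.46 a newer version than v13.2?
Yes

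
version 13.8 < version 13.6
False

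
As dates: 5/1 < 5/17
True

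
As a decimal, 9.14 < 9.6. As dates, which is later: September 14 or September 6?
September 14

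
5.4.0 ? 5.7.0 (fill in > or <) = <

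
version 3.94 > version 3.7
True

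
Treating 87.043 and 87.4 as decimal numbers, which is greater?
87.4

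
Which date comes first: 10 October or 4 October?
4 October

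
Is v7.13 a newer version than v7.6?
Yes. Version numbers are compared segment by segment as integers, not as decimals: minor version 13 > 6, so v7.13 > v7.6 (even though the decimal 7.13 < 7.6).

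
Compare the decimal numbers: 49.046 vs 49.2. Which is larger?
49.2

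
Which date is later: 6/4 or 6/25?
6/25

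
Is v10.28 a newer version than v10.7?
Yes. Version numbers are compared segment by segment as integers, not as decimals: minor version 28 > 7, so v10.28 > v10.7 (even though the decimal 10.28 < 10.7).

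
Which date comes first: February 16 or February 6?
February 6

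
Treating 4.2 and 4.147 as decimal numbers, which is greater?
4.2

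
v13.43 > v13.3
True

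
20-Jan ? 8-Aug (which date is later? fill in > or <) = <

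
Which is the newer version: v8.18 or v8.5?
v8.18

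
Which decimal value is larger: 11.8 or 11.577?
11.8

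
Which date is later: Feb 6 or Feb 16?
Feb 16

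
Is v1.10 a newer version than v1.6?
Yes. Version numbers are compared segment by segment as integers, not as decimals: minor version 10 > 6, so v1.10 > v1.6 (even though the decimal 1.10 < 1.6).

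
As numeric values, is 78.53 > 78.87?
False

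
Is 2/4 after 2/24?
No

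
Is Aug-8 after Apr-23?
Yes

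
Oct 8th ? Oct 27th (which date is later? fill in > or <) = <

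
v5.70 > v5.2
True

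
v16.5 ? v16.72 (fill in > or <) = <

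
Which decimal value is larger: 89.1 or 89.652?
89.652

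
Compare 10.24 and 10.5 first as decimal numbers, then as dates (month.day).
As decimals: 10.24 < 10.5. As dates: 10/24 is later than 10/5 (day 24 > day 5).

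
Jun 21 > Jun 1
True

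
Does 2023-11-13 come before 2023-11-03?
No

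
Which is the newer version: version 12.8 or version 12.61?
version 12.61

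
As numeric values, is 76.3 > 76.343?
False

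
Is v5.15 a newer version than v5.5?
Yes. Version numbers are compared segment by segment as integers, not as decimals: minor version 15 > 5, so v5.15 > v5.5 (even though the decimal 5.15 < 5.5).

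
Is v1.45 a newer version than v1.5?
Yes. Version numbers are compared segment by segment as integers, not as decimals: minor version 45 > 5, so v1.45 > v1.5 (even though the decimal 1.45 < 1.5).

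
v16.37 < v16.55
True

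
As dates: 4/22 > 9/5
False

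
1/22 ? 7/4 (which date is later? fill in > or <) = <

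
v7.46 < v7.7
False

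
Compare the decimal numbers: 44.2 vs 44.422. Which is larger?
44.422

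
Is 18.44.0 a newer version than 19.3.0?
No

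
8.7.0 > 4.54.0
True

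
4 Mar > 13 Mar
False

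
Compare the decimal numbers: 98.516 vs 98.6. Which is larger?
98.6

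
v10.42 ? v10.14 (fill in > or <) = >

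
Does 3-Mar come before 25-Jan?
No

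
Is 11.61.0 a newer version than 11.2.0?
Yes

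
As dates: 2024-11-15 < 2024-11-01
False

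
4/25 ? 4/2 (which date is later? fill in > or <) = >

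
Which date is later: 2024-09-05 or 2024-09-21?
2024-09-21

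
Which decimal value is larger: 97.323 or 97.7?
97.7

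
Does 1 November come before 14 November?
Yes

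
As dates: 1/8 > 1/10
False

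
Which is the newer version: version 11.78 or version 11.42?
version 11.78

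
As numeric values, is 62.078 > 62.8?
False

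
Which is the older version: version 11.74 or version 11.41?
version 11.41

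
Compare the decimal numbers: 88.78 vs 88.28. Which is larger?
88.78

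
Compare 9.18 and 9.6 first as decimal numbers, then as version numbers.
As decimals: 9.18 < 9.6. As versions: v9.18 > v9.6 (minor version 18 > 6).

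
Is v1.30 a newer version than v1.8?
Yes. Version numbers are compared segment by segment as integers, not as decimals: minor version 30 > 8, so v1.30 > v1.8 (even though the decimal 1.30 < 1.8).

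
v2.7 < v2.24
True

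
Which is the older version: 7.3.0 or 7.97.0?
7.3.0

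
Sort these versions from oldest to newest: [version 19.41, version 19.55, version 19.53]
[version 19.41, version 19.53, version 19.55]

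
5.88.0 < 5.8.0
False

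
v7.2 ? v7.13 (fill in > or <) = <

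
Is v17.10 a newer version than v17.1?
Yes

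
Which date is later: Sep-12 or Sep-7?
Sep-12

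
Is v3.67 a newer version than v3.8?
Yes. Version numbers are compared segment by segment as integers, not as decimals: minor version 67 > 8, so v3.67 > v3.8 (even though the decimal 3.67 < 3.8).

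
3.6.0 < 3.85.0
True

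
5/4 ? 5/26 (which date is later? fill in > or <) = <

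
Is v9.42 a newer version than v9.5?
Yes. Version numbers are compared segment by segment as integers, not as decimals: minor version 42 > 5, so v9.42 > v9.5 (even though the decimal 9.42 < 9.5).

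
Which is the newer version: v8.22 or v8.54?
v8.54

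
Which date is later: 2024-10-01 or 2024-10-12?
2024-10-12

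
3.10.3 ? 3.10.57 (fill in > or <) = <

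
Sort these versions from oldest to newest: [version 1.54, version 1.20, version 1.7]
[version 1.7, version 1.20, version 1.54]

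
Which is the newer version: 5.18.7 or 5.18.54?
5.18.54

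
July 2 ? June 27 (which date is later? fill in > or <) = >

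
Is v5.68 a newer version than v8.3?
No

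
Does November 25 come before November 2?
No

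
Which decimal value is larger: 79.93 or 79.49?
79.93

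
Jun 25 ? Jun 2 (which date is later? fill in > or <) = >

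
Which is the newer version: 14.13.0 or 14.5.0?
14.13.0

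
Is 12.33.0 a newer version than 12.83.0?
No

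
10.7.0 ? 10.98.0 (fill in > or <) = <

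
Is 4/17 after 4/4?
Yes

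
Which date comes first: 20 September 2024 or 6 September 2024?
6 September 2024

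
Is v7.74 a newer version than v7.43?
Yes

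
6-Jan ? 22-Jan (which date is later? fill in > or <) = <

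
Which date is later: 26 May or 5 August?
5 August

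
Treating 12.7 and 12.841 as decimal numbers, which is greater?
12.841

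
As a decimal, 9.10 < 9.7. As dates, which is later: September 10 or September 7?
September 10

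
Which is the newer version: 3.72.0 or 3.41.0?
3.72.0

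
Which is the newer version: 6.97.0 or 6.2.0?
6.97.0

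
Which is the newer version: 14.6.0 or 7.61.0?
14.6.0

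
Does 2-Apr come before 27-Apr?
Yes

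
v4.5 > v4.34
False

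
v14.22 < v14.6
False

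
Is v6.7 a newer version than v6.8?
No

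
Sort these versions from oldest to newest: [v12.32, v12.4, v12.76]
[v12.4, v12.32, v12.76]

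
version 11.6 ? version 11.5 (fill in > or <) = >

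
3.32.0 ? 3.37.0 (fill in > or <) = <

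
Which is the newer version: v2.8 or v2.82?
v2.82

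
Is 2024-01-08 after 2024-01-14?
No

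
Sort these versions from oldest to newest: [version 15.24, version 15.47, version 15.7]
[version 15.7, version 15.24, version 15.47]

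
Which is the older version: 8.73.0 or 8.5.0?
8.5.0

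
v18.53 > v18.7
True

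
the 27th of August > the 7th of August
True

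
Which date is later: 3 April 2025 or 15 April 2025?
15 April 2025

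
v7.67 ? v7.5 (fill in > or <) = >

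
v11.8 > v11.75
False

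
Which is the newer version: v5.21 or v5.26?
v5.26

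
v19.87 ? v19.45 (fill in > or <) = >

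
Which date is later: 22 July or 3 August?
3 August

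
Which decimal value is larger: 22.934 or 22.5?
22.934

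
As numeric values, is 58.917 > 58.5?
True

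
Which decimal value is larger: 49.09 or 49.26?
49.26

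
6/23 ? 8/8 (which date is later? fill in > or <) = <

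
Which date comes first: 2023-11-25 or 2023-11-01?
2023-11-01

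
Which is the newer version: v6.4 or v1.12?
v6.4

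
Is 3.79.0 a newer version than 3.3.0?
Yes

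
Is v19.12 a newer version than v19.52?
No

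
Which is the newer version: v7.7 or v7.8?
v7.8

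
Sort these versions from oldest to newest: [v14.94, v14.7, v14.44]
[v14.7, v14.44, v14.94]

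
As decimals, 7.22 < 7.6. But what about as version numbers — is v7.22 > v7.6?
True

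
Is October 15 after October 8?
Yes. Day 15 comes after day 8 in October — this is a date comparison, not a decimal one (the decimal 10.15 would be smaller than 10.8).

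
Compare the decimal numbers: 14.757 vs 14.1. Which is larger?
14.757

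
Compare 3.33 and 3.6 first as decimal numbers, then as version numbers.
As decimals: 3.33 < 3.6. As versions: v3.33 > v3.6 (minor version 33 > 6).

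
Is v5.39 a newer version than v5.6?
Yes. Version numbers are compared segment by segment as integers, not as decimals: minor version 39 > 6, so v5.39 > v5.6 (even though the decimal 5.39 < 5.6).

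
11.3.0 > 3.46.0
True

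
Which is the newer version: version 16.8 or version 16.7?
version 16.8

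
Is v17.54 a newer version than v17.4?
Yes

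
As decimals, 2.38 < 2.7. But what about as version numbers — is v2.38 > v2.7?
True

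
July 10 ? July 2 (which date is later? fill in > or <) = >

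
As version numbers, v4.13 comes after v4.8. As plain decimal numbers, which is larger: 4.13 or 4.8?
4.8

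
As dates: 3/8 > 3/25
False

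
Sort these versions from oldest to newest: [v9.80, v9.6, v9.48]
[v9.6, v9.48, v9.80]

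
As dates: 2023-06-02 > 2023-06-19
False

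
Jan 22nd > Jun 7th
False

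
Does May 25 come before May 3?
No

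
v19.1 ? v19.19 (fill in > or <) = <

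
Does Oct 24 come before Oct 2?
No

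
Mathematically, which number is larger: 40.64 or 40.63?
40.64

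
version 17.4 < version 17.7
True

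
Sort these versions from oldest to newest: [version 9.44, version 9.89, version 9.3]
[version 9.3, version 9.44, version 9.89]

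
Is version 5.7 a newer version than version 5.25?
No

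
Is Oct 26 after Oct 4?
Yes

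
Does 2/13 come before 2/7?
No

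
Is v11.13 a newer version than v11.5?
Yes. Version numbers are compared segment by segment as integers, not as decimals: minor version 13 > 5, so v11.13 > v11.5 (even though the decimal 11.13 < 11.5).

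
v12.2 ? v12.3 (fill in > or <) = <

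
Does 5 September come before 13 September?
Yes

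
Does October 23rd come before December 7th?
Yes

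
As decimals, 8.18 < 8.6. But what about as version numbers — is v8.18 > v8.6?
True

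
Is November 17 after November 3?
Yes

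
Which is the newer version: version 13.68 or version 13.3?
version 13.68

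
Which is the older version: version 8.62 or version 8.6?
version 8.6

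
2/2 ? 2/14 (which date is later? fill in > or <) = <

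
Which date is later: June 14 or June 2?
June 14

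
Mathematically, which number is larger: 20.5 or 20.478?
20.5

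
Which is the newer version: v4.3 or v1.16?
v4.3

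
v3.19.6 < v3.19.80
True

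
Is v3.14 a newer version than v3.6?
Yes. Version numbers are compared segment by segment as integers, not as decimals: minor version 14 > 6, so v3.14 > v3.6 (even though the decimal 3.14 < 3.6).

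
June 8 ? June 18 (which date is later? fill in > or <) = <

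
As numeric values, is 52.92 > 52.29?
True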